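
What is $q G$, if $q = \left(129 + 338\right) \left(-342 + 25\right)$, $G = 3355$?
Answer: $-496670845$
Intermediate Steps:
$q = -148039$ ($q = 467 \left(-317\right) = -148039$)
$q G = \left(-148039\right) 3355 = -496670845$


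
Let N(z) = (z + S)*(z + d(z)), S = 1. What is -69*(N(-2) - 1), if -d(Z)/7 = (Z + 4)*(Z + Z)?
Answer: 3795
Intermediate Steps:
d(Z) = -14*Z*(4 + Z) (d(Z) = -7*(Z + 4)*(Z + Z) = -7*(4 + Z)*2*Z = -14*Z*(4 + Z))
N(z) = (1 + z)*(z - 14*z*(4 + z)) (N(z) = (z + 1)*(z - 14*z*(4 + z)) = (1 + z)*(z - 14*z*(4 + z)))
-69*(N(-2) - 1) = -69*(-2*(-55 - 69*(-2) - 14*(-2)**2) - 1) = -69*(-2*(-55 + 138 - 14*4) - 1) = -69*(-2*(-55 + 138 - 56) - 1) = -69*(-2*27 - 1) = -69*(-54 - 1) = -69*(-55) = 3795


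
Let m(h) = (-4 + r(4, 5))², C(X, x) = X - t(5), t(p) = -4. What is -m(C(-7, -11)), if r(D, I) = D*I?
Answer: -256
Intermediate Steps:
C(X, x) = 4 + X (C(X, x) = X - 1*(-4) = X + 4 = 4 + X)
m(h) = 256 (m(h) = (-4 + 4*5)² = (-4 + 20)² = 16² = 256)
-m(C(-7, -11)) = -1*256 = -256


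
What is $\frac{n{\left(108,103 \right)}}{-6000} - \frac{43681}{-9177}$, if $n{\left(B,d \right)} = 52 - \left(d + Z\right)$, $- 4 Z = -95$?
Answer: $\frac{6146713}{1288000} \approx 4.7723$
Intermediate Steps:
$Z = \frac{95}{4}$ ($Z = \left(- \frac{1}{4}\right) \left(-95\right) = \frac{95}{4} \approx 23.75$)
$n{\left(B,d \right)} = \frac{113}{4} - d$ ($n{\left(B,d \right)} = 52 - \left(d + \frac{95}{4}\right) = 52 - \left(\frac{95}{4} + d\right) = \frac{113}{4} - d$)
$\frac{n{\left(108,103 \right)}}{-6000} - \frac{43681}{-9177} = \frac{\frac{113}{4} - 103}{-6000} - \frac{43681}{-9177} = \left(\frac{113}{4} - 103\right) \left(- \frac{1}{6000}\right) - - \frac{2299}{483} = \left(- \frac{299}{4}\right) \left(- \frac{1}{6000}\right) + \frac{2299}{483} = \frac{299}{24000} + \frac{2299}{483} = \frac{6146713}{1288000}$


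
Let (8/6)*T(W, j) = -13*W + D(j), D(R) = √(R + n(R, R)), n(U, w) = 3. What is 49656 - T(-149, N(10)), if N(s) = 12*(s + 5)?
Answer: 192813/4 - 3*√183/4 ≈ 48193.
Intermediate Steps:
D(R) = √(3 + R) (D(R) = √(R + 3) = √(3 + R))
N(s) = 60 + 12*s (N(s) = 12*(5 + s) = 60 + 12*s)
T(W, j) = -39*W/4 + 3*√(3 + j)/4 (T(W, j) = 3*(-13*W + √(3 + j))/4 = 3*(√(3 + j) - 13*W)/4 = -39*W/4 + 3*√(3 + j)/4)
49656 - T(-149, N(10)) = 49656 - (-39/4*(-149) + 3*√(3 + (60 + 12*10))/4) = 49656 - (5811/4 + 3*√(3 + (60 + 120))/4) = 49656 - (5811/4 + 3*√(3 + 180)/4) = 49656 - (5811/4 + 3*√183/4) = 49656 + (-5811/4 - 3*√183/4) = 192813/4 - 3*√183/4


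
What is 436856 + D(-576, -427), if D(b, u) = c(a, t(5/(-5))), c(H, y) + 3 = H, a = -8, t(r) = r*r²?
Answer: 436845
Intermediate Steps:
t(r) = r³
c(H, y) = -3 + H
D(b, u) = -11 (D(b, u) = -3 - 8 = -11)
436856 + D(-576, -427) = 436856 - 11 = 436845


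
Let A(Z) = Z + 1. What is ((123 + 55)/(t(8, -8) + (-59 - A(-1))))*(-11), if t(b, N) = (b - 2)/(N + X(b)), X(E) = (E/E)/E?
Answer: 41118/1255 ≈ 32.763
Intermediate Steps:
A(Z) = 1 + Z
X(E) = 1/E
t(b, N) = (-2 + b)/(N + 1/b) (t(b, N) = (b - 2)/(N + 1/b) = (-2 + b)/(N + 1/b))
((123 + 55)/(t(8, -8) + (-59 - A(-1))))*(-11) = ((123 + 55)/(8*(-2 + 8)/(1 - 8*8) + (-59 - (1 - 1))))*(-11) = (178/(8*6/(1 - 64) + (-59 - 1*0)))*(-11) = (178/(8*6/(-63) + (-59 + 0)))*(-11) = (178/(8*(-1/63)*6 - 59))*(-11) = (178/(-16/21 - 59))*(-11) = (178/(-1255/21))*(-11) = (178*(-21/1255))*(-11) = -3738/1255*(-11) = 41118/1255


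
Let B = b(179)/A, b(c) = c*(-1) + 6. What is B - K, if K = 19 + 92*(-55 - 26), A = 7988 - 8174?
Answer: 1382711/186 ≈ 7433.9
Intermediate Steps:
b(c) = 6 - c (b(c) = -c + 6 = 6 - c)
A = -186
K = -7433 (K = 19 + 92*(-81) = 19 - 7452 = -7433)
B = 173/186 (B = (6 - 1*179)/(-186) = (6 - 179)*(-1/186) = -173*(-1/186) = 173/186 ≈ 0.93011)
B - K = 173/186 - 1*(-7433) = 173/186 + 7433 = 1382711/186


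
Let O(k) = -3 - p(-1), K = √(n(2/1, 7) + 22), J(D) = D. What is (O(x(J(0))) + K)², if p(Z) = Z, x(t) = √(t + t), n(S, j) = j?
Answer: (2 - √29)² ≈ 11.459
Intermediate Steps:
x(t) = √2*√t (x(t) = √(2*t) = √2*√t)
K = √29 (K = √(7 + 22) = √29 ≈ 5.3852)
O(k) = -2 (O(k) = -3 - 1*(-1) = -3 + 1 = -2)
(O(x(J(0))) + K)² = (-2 + √29)²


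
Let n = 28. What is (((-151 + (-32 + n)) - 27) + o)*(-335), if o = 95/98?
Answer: 5943235/98 ≈ 60645.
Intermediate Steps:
o = 95/98 (o = 95*(1/98) = 95/98 ≈ 0.96939)
(((-151 + (-32 + n)) - 27) + o)*(-335) = (((-151 + (-32 + 28)) - 27) + 95/98)*(-335) = (((-151 - 4) - 27) + 95/98)*(-335) = ((-155 - 27) + 95/98)*(-335) = (-182 + 95/98)*(-335) = -17741/98*(-335) = 5943235/98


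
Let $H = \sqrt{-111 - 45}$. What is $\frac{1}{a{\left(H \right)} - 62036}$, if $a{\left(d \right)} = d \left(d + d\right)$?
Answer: $- \frac{1}{62348} \approx -1.6039 \cdot 10^{-5}$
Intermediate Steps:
$H = 2 i \sqrt{39}$ ($H = \sqrt{-156} = 2 i \sqrt{39} \approx 12.49 i$)
$a{\left(d \right)} = 2 d^{2}$ ($a{\left(d \right)} = d 2 d = 2 d^{2}$)
$\frac{1}{a{\left(H \right)} - 62036} = \frac{1}{2 \left(2 i \sqrt{39}\right)^{2} - 62036} = \frac{1}{2 \left(-156\right) - 62036} = \frac{1}{-312 - 62036} = \frac{1}{-62348} = - \frac{1}{62348}$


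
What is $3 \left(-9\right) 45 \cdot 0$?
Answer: $0$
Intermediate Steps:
$3 \left(-9\right) 45 \cdot 0 = \left(-27\right) 45 \cdot 0 = \left(-1215\right) 0 = 0$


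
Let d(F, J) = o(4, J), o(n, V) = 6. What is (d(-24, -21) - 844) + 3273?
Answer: 2435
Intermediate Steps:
d(F, J) = 6
(d(-24, -21) - 844) + 3273 = (6 - 844) + 3273 = -838 + 3273 = 2435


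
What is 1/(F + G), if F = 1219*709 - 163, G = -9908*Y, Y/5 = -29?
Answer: 1/2300768 ≈ 4.3464e-7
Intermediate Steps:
Y = -145 (Y = 5*(-29) = -145)
G = 1436660 (G = -9908*(-145) = 1436660)
F = 864108 (F = 864271 - 163 = 864108)
1/(F + G) = 1/(864108 + 1436660) = 1/2300768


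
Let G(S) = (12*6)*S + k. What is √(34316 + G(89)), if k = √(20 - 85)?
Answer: √(40724 + I*√65) ≈ 201.8 + 0.02*I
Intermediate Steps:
k = I*√65 (k = √(-65) = I*√65 ≈ 8.0623*I)
G(S) = 72*S + I*√65 (G(S) = (12*6)*S + I*√65 = 72*S + I*√65)
√(34316 + G(89)) = √(34316 + (72*89 + I*√65)) = √(34316 + (6408 + I*√65)) = √(40724 + I*√65)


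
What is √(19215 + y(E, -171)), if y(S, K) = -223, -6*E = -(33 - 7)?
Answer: 4*√1187 ≈ 137.81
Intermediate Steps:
E = 13/3 (E = -(-1)*(33 - 7)/6 = -(-1)*26/6 = -⅙*(-26) = 13/3 ≈ 4.3333)
√(19215 + y(E, -171)) = √(19215 - 223) = √18992 = 4*√1187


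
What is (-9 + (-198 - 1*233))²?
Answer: 193600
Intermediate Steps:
(-9 + (-198 - 1*233))² = (-9 + (-198 - 233))² = (-9 - 431)² = (-440)² = 193600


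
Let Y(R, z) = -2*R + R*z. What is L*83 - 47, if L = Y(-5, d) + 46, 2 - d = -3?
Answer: 2526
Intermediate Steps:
d = 5 (d = 2 - 1*(-3) = 2 + 3 = 5)
L = 31 (L = -5*(-2 + 5) + 46 = -5*3 + 46 = -15 + 46 = 31)
L*83 - 47 = 31*83 - 47 = 2573 - 47 = 2526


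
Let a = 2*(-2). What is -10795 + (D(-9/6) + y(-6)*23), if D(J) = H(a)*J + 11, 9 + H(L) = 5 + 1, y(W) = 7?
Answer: -21237/2 ≈ -10619.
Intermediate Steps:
a = -4
H(L) = -3 (H(L) = -9 + (5 + 1) = -9 + 6 = -3)
D(J) = 11 - 3*J (D(J) = -3*J + 11 = 11 - 3*J)
-10795 + (D(-9/6) + y(-6)*23) = -10795 + ((11 - (-27)/6) + 7*23) = -10795 + ((11 - (-27)/6) + 161) = -10795 + ((11 - 3*(-3/2)) + 161) = -10795 + ((11 + 9/2) + 161) = -10795 + (31/2 + 161) = -10795 + 353/2 = -21237/2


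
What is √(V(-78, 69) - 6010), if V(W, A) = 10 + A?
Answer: 3*I*√659 ≈ 77.013*I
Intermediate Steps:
√(V(-78, 69) - 6010) = √((10 + 69) - 6010) = √(79 - 6010) = √(-5931) = 3*I*√659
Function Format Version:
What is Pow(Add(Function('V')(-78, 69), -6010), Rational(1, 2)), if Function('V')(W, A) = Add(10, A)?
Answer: Mul(3, I, Pow(659, Rational(1, 2))) ≈ Mul(77.013, I)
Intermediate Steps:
Pow(Add(Function('V')(-78, 69), -6010), Rational(1, 2)) = Pow(Add(Add(10, 69), -6010), Rational(1, 2)) = Pow(Add(79, -6010), Rational(1, 2)) = Pow(-5931, Rational(1, 2)) = Mul(3, I, Pow(659, Rational(1, 2)))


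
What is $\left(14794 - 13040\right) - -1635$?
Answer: $3389$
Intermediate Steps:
$\left(14794 - 13040\right) - -1635 = \left(14794 - 13040\right) + 1635 = 1754 + 1635 = 3389$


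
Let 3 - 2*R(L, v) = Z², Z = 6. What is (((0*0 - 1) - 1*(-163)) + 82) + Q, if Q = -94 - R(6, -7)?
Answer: 333/2 ≈ 166.50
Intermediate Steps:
R(L, v) = -33/2 (R(L, v) = 3/2 - ½*6² = 3/2 - ½*36 = 3/2 - 18 = -33/2)
Q = -155/2 (Q = -94 - 1*(-33/2) = -94 + 33/2 = -155/2 ≈ -77.500)
(((0*0 - 1) - 1*(-163)) + 82) + Q = (((0*0 - 1) - 1*(-163)) + 82) - 155/2 = (((0 - 1) + 163) + 82) - 155/2 = ((-1 + 163) + 82) - 155/2 = (162 + 82) - 155/2 = 244 - 155/2 = 333/2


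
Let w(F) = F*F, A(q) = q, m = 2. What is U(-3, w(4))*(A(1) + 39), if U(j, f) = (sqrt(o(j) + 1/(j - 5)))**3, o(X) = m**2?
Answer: 155*sqrt(62)/4 ≈ 305.12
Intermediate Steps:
w(F) = F**2
o(X) = 4 (o(X) = 2**2 = 4)
U(j, f) = (4 + 1/(-5 + j))**(3/2) (U(j, f) = (sqrt(4 + 1/(j - 5)))**3 = (sqrt(4 + 1/(-5 + j)))**3 = (4 + 1/(-5 + j))**(3/2))
U(-3, w(4))*(A(1) + 39) = ((-19 + 4*(-3))/(-5 - 3))**(3/2)*(1 + 39) = ((-19 - 12)/(-8))**(3/2)*40 = (-1/8*(-31))**(3/2)*40 = (31/8)**(3/2)*40 = (31*sqrt(62)/32)*40 = 155*sqrt(62)/4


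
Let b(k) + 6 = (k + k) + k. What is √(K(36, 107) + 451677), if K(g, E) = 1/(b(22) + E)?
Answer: 2*√3149205005/167 ≈ 672.07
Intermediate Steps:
b(k) = -6 + 3*k (b(k) = -6 + ((k + k) + k) = -6 + (2*k + k) = -6 + 3*k)
K(g, E) = 1/(60 + E) (K(g, E) = 1/((-6 + 3*22) + E) = 1/((-6 + 66) + E) = 1/(60 + E))
√(K(36, 107) + 451677) = √(1/(60 + 107) + 451677) = √(1/167 + 451677) = √(75430060/167) = 2*√3149205005/167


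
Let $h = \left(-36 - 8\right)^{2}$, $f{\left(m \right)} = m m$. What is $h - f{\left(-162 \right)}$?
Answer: $-24308$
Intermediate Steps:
$f{\left(m \right)} = m^{2}$
$h = 1936$ ($h = \left(-44\right)^{2} = 1936$)
$h - f{\left(-162 \right)} = 1936 - \left(-162\right)^{2} = 1936 - 26244 = -24308$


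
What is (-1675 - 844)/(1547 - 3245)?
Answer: 2519/1698 ≈ 1.4835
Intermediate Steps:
(-1675 - 844)/(1547 - 3245) = -2519/(-1698) = -2519*(-1/1698) = 2519/1698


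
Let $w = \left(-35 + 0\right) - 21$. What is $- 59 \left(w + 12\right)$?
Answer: $2596$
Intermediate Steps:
$w = -56$ ($w = -35 - 21 = -56$)
$- 59 \left(w + 12\right) = - 59 \left(-56 + 12\right) = \left(-59\right) \left(-44\right) = 2596$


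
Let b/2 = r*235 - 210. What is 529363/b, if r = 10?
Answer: 529363/4280 ≈ 123.68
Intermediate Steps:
b = 4280 (b = 2*(10*235 - 210) = 2*(2350 - 210) = 2*2140 = 4280)
529363/b = 529363/4280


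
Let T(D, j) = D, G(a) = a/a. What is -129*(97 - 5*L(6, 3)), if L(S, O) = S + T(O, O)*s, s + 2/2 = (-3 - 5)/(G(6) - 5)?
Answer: -6708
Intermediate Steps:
G(a) = 1
s = 1 (s = -1 + (-3 - 5)/(1 - 5) = -1 - 8/(-4) = -1 - 8*(-¼) = -1 + 2 = 1)
L(S, O) = O + S (L(S, O) = S + O*1 = S + O = O + S)
-129*(97 - 5*L(6, 3)) = -129*(97 - 5*(3 + 6)) = -129*(97 - 5*9) = -129*(97 - 45) = -129*52 = -6708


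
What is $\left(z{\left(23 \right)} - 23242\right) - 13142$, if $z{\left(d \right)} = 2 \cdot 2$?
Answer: $-36380$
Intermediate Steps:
$z{\left(d \right)} = 4$
$\left(z{\left(23 \right)} - 23242\right) - 13142 = \left(4 - 23242\right) - 13142 = -23238 - 13142 = -36380$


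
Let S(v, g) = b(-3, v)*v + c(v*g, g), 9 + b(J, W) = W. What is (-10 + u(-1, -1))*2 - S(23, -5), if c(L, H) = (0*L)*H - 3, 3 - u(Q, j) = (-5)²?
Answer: -383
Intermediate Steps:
b(J, W) = -9 + W
u(Q, j) = -22 (u(Q, j) = 3 - 1*(-5)² = 3 - 1*25 = 3 - 25 = -22)
c(L, H) = -3 (c(L, H) = 0*H - 3 = 0 - 3 = -3)
S(v, g) = -3 + v*(-9 + v) (S(v, g) = (-9 + v)*v - 3 = v*(-9 + v) - 3 = -3 + v*(-9 + v))
(-10 + u(-1, -1))*2 - S(23, -5) = (-10 - 22)*2 - (-3 + 23*(-9 + 23)) = -32*2 - (-3 + 23*14) = -64 - (-3 + 322) = -64 - 1*319 = -64 - 319 = -383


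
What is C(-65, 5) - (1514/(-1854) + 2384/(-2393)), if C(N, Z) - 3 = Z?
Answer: 21767957/2218311 ≈ 9.8129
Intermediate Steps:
C(N, Z) = 3 + Z
C(-65, 5) - (1514/(-1854) + 2384/(-2393)) = (3 + 5) - (1514/(-1854) + 2384/(-2393)) = 8 - (1514*(-1/1854) + 2384*(-1/2393)) = 8 - (-757/927 - 2384/2393) = 8 - 1*(-4021469/2218311) = 8 + 4021469/2218311 = 21767957/2218311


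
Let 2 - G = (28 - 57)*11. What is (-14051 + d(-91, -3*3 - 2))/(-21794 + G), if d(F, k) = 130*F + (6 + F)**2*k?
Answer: 105356/21473 ≈ 4.9064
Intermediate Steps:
d(F, k) = 130*F + k*(6 + F)**2
G = 321 (G = 2 - (28 - 57)*11 = 2 - (-29)*11 = 2 - 1*(-319) = 2 + 319 = 321)
(-14051 + d(-91, -3*3 - 2))/(-21794 + G) = (-14051 + (130*(-91) + (-3*3 - 2)*(6 - 91)**2))/(-21794 + 321) = (-14051 + (-11830 + (-9 - 2)*(-85)**2))/(-21473) = (-14051 + (-11830 - 11*7225))*(-1/21473) = (-14051 + (-11830 - 79475))*(-1/21473) = (-14051 - 91305)*(-1/21473) = -105356*(-1/21473) = 105356/21473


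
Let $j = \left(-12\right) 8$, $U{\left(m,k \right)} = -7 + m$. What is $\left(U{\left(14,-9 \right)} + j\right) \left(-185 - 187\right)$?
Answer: $33108$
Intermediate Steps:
$j = -96$
$\left(U{\left(14,-9 \right)} + j\right) \left(-185 - 187\right) = \left(\left(-7 + 14\right) - 96\right) \left(-185 - 187\right) = \left(7 - 96\right) \left(-372\right) = \left(-89\right) \left(-372\right) = 33108$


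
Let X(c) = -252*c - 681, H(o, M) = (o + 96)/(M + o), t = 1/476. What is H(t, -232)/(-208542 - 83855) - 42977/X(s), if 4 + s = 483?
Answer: 1387719687772672/3919613556565623 ≈ 0.35404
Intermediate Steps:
s = 479 (s = -4 + 483 = 479)
t = 1/476 ≈ 0.0021008
H(o, M) = (96 + o)/(M + o)
X(c) = -681 - 252*c
H(t, -232)/(-208542 - 83855) - 42977/X(s) = ((96 + 1/476)/(-232 + 1/476))/(-208542 - 83855) - 42977/(-681 - 252*479) = ((45697/476)/(-110431/476))/(-292397) - 42977/(-681 - 120708) = -476/110431*45697/476*(-1/292397) - 42977/(-121389) = -45697/110431*(-1/292397) - 42977*(-1/121389) = 45697/32289693107 + 42977/121389 = 1387719687772672/3919613556565623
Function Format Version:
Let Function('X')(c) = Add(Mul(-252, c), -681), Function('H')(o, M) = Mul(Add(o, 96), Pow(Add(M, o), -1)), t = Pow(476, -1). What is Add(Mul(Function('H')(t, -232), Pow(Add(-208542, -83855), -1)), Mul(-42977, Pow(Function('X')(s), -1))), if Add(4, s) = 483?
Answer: Rational(1387719687772672, 3919613556565623) ≈ 0.35404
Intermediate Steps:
s = 479 (s = Add(-4, 483) = 479)
t = Rational(1, 476) ≈ 0.0021008
Function('H')(o, M) = Mul(Pow(Add(M, o), -1), Add(96, o)) (Function('H')(o, M) = Mul(Add(96, o), Pow(Add(M, o), -1)) = Mul(Pow(Add(M, o), -1), Add(96, o)))
Function('X')(c) = Add(-681, Mul(-252, c))
Add(Mul(Function('H')(t, -232), Pow(Add(-208542, -83855), -1)), Mul(-42977, Pow(Function('X')(s), -1))) = Add(Mul(Mul(Pow(Add(-232, Rational(1, 476)), -1), Add(96, Rational(1, 476))), Pow(Add(-208542, -83855), -1)), Mul(-42977, Pow(Add(-681, Mul(-252, 479)), -1))) = Add(Mul(Mul(Pow(Rational(-110431, 476), -1), Rational(45697, 476)), Pow(-292397, -1)), Mul(-42977, Pow(Add(-681, -120708), -1))) = Add(Mul(Mul(Rational(-476, 110431), Rational(45697, 476)), Rational(-1, 292397)), Mul(-42977, Pow(-121389, -1))) = Add(Mul(Rational(-45697, 110431), Rational(-1, 292397)), Mul(-42977, Rational(-1, 121389))) = Add(Rational(45697, 32289693107), Rational(42977, 121389)) = Rational(1387719687772672, 3919613556565623)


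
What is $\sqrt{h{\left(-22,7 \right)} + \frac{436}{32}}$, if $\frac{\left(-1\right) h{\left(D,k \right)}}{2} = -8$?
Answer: $\frac{\sqrt{474}}{4} \approx 5.4429$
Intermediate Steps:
$h{\left(D,k \right)} = 16$ ($h{\left(D,k \right)} = \left(-2\right) \left(-8\right) = 16$)
$\sqrt{h{\left(-22,7 \right)} + \frac{436}{32}} = \sqrt{16 + \frac{436}{32}} = \sqrt{16 + 436 \cdot \frac{1}{32}} = \sqrt{16 + \frac{109}{8}} = \sqrt{\frac{237}{8}} = \frac{\sqrt{474}}{4}$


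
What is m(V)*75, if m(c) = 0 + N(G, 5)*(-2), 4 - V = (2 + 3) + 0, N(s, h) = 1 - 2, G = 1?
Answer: 150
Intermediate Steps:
N(s, h) = -1
V = -1 (V = 4 - ((2 + 3) + 0) = 4 - (5 + 0) = 4 - 1*5 = 4 - 5 = -1)
m(c) = 2 (m(c) = 0 - 1*(-2) = 0 + 2 = 2)
m(V)*75 = 2*75 = 150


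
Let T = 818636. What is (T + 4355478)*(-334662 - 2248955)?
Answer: -13367928890338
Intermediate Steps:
(T + 4355478)*(-334662 - 2248955) = (818636 + 4355478)*(-334662 - 2248955) = 5174114*(-2583617) = -13367928890338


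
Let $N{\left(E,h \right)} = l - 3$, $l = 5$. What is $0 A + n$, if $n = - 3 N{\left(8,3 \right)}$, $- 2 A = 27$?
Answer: $-6$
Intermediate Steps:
$A = - \frac{27}{2}$ ($A = \left(- \frac{1}{2}\right) 27 = - \frac{27}{2} \approx -13.5$)
$N{\left(E,h \right)} = 2$ ($N{\left(E,h \right)} = 5 - 3 = 2$)
$n = -6$ ($n = \left(-3\right) 2 = -6$)
$0 A + n = 0 \left(- \frac{27}{2}\right) - 6 = 0 - 6 = -6$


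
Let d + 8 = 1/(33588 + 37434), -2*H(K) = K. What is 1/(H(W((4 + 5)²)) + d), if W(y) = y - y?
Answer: -71022/568175 ≈ -0.12500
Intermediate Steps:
W(y) = 0
H(K) = -K/2
d = -568175/71022 (d = -8 + 1/(33588 + 37434) = -8 + 1/71022 = -568175/71022 ≈ -8.0000)
1/(H(W((4 + 5)²)) + d) = 1/(-½*0 - 568175/71022) = 1/(0 - 568175/71022) = 1/(-568175/71022) = -71022/568175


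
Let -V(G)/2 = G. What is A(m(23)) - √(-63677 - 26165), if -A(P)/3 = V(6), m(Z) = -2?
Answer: 36 - I*√89842 ≈ 36.0 - 299.74*I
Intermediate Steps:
V(G) = -2*G
A(P) = 36 (A(P) = -(-6)*6 = -3*(-12) = 36)
A(m(23)) - √(-63677 - 26165) = 36 - √(-63677 - 26165) = 36 - √(-89842) = 36 - I*√89842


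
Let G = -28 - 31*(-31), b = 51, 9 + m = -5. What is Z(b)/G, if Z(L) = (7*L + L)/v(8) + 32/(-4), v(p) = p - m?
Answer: 116/10263 ≈ 0.011303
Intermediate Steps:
m = -14 (m = -9 - 5 = -14)
v(p) = 14 + p (v(p) = p - 1*(-14) = p + 14 = 14 + p)
Z(L) = -8 + 4*L/11 (Z(L) = (7*L + L)/(14 + 8) + 32/(-4) = (8*L)/22 + 32*(-¼) = (8*L)*(1/22) - 8 = 4*L/11 - 8 = -8 + 4*L/11)
G = 933 (G = -28 + 961 = 933)
Z(b)/G = (-8 + (4/11)*51)/933 = (-8 + 204/11)*(1/933) = (116/11)*(1/933) = 116/10263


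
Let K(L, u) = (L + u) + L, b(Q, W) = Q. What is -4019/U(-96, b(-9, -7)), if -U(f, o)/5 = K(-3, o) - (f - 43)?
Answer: 4019/620 ≈ 6.4823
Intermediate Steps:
K(L, u) = u + 2*L
U(f, o) = -185 - 5*o + 5*f (U(f, o) = -5*((o + 2*(-3)) - (f - 43)) = -5*((o - 6) - (-43 + f)) = -5*((-6 + o) + (43 - f)) = -5*(37 + o - f) = -185 - 5*o + 5*f)
-4019/U(-96, b(-9, -7)) = -4019/(-185 - 5*(-9) + 5*(-96)) = -4019/(-185 + 45 - 480) = -4019/(-620) = -4019*(-1/620) = 4019/620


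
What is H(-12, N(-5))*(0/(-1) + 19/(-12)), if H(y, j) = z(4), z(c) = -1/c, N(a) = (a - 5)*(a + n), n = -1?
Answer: 19/48 ≈ 0.39583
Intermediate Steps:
N(a) = (-1 + a)*(-5 + a) (N(a) = (a - 5)*(a - 1) = (-5 + a)*(-1 + a) = (-1 + a)*(-5 + a))
H(y, j) = -¼ (H(y, j) = -1/4 = -1*¼ = -¼)
H(-12, N(-5))*(0/(-1) + 19/(-12)) = -(0/(-1) + 19/(-12))/4 = -(0*(-1) + 19*(-1/12))/4 = -(0 - 19/12)/4 = -¼*(-19/12) = 19/48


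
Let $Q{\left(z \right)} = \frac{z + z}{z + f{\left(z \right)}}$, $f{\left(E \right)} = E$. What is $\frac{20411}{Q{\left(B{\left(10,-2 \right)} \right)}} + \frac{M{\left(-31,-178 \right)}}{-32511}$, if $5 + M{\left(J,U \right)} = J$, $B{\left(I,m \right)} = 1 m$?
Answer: $\frac{221194019}{10837} \approx 20411.0$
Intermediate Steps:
$B{\left(I,m \right)} = m$
$M{\left(J,U \right)} = -5 + J$
$Q{\left(z \right)} = 1$ ($Q{\left(z \right)} = \frac{z + z}{z + z} = \frac{2 z}{2 z} = 2 z \frac{1}{2 z} = 1$)
$\frac{20411}{Q{\left(B{\left(10,-2 \right)} \right)}} + \frac{M{\left(-31,-178 \right)}}{-32511} = \frac{20411}{1} + \frac{-5 - 31}{-32511} = 20411 \cdot 1 - - \frac{12}{10837} = 20411 + \frac{12}{10837} = \frac{221194019}{10837}$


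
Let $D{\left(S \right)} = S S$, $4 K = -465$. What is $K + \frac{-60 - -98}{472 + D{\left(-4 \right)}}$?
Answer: $- \frac{14173}{122} \approx -116.17$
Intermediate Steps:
$K = - \frac{465}{4}$ ($K = \frac{1}{4} \left(-465\right) = - \frac{465}{4} \approx -116.25$)
$D{\left(S \right)} = S^{2}$
$K + \frac{-60 - -98}{472 + D{\left(-4 \right)}} = - \frac{465}{4} + \frac{-60 - -98}{472 + \left(-4\right)^{2}} = - \frac{465}{4} + \frac{-60 + 98}{472 + 16} = - \frac{465}{4} + \frac{38}{488} = - \frac{465}{4} + 38 \cdot \frac{1}{488} = - \frac{465}{4} + \frac{19}{244} = - \frac{14173}{122}$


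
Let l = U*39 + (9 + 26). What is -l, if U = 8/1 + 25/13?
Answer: -422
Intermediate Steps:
U = 129/13 (U = 8*1 + 25*(1/13) = 8 + 25/13 = 129/13 ≈ 9.9231)
l = 422 (l = (129/13)*39 + (9 + 26) = 387 + 35 = 422)
-l = -1*422 = -422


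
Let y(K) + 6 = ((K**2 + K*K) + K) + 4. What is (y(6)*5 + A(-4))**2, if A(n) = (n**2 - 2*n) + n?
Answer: 160000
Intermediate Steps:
A(n) = n**2 - n
y(K) = -2 + K + 2*K**2 (y(K) = -6 + (((K**2 + K*K) + K) + 4) = -6 + (((K**2 + K**2) + K) + 4) = -6 + ((2*K**2 + K) + 4) = -6 + ((K + 2*K**2) + 4) = -6 + (4 + K + 2*K**2) = -2 + K + 2*K**2)
(y(6)*5 + A(-4))**2 = ((-2 + 6 + 2*6**2)*5 - 4*(-1 - 4))**2 = ((-2 + 6 + 2*36)*5 - 4*(-5))**2 = ((-2 + 6 + 72)*5 + 20)**2 = (76*5 + 20)**2 = (380 + 20)**2 = 400**2 = 160000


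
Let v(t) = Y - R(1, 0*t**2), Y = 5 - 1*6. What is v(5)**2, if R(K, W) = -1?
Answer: 0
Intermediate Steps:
Y = -1 (Y = 5 - 6 = -1)
v(t) = 0 (v(t) = -1 - 1*(-1) = -1 + 1 = 0)
v(5)**2 = 0**2 = 0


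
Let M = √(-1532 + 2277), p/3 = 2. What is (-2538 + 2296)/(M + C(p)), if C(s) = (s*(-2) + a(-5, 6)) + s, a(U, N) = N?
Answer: -242*√745/745 ≈ -8.8662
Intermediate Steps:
p = 6 (p = 3*2 = 6)
M = √745 ≈ 27.295
C(s) = 6 - s (C(s) = (s*(-2) + 6) + s = (-2*s + 6) + s = (6 - 2*s) + s = 6 - s)
(-2538 + 2296)/(M + C(p)) = (-2538 + 2296)/(√745 + (6 - 1*6)) = -242/(√745 + (6 - 6)) = -242/(√745 + 0) = -242*√745/745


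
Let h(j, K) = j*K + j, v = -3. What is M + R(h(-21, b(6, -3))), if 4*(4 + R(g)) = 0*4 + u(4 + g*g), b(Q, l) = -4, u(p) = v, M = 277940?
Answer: 1111741/4 ≈ 2.7794e+5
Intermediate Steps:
u(p) = -3
h(j, K) = j + K*j (h(j, K) = K*j + j = j + K*j)
R(g) = -19/4 (R(g) = -4 + (0*4 - 3)/4 = -4 + (0 - 3)/4 = -4 + (¼)*(-3) = -4 - ¾ = -19/4)
M + R(h(-21, b(6, -3))) = 277940 - 19/4 = 1111741/4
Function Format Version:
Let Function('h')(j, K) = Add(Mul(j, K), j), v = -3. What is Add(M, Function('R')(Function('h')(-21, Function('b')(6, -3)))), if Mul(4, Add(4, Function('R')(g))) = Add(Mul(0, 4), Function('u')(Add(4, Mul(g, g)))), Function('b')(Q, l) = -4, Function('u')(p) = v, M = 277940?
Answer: Rational(1111741, 4) ≈ 2.7794e+5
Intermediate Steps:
Function('u')(p) = -3
Function('h')(j, K) = Add(j, Mul(K, j)) (Function('h')(j, K) = Add(Mul(K, j), j) = Add(j, Mul(K, j)))
Function('R')(g) = Rational(-19, 4) (Function('R')(g) = Add(-4, Mul(Rational(1, 4), Add(Mul(0, 4), -3))) = Add(-4, Mul(Rational(1, 4), Add(0, -3))) = Add(-4, Mul(Rational(1, 4), -3)) = Add(-4, Rational(-3, 4)) = Rational(-19, 4))
Add(M, Function('R')(Function('h')(-21, Function('b')(6, -3)))) = Add(277940, Rational(-19, 4)) = Rational(1111741, 4)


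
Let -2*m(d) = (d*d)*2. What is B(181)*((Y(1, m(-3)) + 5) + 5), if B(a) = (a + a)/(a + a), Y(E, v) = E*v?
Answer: 1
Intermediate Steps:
m(d) = -d² (m(d) = -d*d*2/2 = -d²*2/2 = -d²)
B(a) = 1 (B(a) = (2*a)/((2*a)) = (2*a)*(1/(2*a)) = 1)
B(181)*((Y(1, m(-3)) + 5) + 5) = 1*((1*(-1*(-3)²) + 5) + 5) = 1*((1*(-1*9) + 5) + 5) = 1*((1*(-9) + 5) + 5) = 1*((-9 + 5) + 5) = 1*(-4 + 5) = 1*1 = 1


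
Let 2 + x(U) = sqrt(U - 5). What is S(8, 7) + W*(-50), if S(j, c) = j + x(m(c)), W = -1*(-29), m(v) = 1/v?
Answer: -1444 + I*sqrt(238)/7 ≈ -1444.0 + 2.2039*I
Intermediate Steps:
W = 29
x(U) = -2 + sqrt(-5 + U) (x(U) = -2 + sqrt(U - 5) = -2 + sqrt(-5 + U))
S(j, c) = -2 + j + sqrt(-5 + 1/c) (S(j, c) = j + (-2 + sqrt(-5 + 1/c)) = -2 + j + sqrt(-5 + 1/c))
S(8, 7) + W*(-50) = (-2 + 8 + sqrt(-5 + 1/7)) + 29*(-50) = (-2 + 8 + sqrt(-5 + 1/7)) - 1450 = (-2 + 8 + sqrt(-34/7)) - 1450 = (-2 + 8 + I*sqrt(238)/7) - 1450 = (6 + I*sqrt(238)/7) - 1450 = -1444 + I*sqrt(238)/7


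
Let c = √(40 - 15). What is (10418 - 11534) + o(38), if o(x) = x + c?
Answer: -1073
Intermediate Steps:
c = 5 (c = √25 = 5)
o(x) = 5 + x (o(x) = x + 5 = 5 + x)
(10418 - 11534) + o(38) = (10418 - 11534) + (5 + 38) = -1116 + 43 = -1073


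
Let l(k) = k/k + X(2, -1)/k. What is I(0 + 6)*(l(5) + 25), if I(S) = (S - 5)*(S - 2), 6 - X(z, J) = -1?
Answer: 548/5 ≈ 109.60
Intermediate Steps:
X(z, J) = 7 (X(z, J) = 6 - 1*(-1) = 6 + 1 = 7)
I(S) = (-5 + S)*(-2 + S)
l(k) = 1 + 7/k (l(k) = k/k + 7/k = 1 + 7/k)
I(0 + 6)*(l(5) + 25) = (10 + (0 + 6)² - 7*(0 + 6))*((7 + 5)/5 + 25) = (10 + 6² - 7*6)*((⅕)*12 + 25) = (10 + 36 - 42)*(12/5 + 25) = 4*(137/5) = 548/5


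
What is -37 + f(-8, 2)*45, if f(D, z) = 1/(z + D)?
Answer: -89/2 ≈ -44.500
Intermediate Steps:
f(D, z) = 1/(D + z)
-37 + f(-8, 2)*45 = -37 + 45/(-8 + 2) = -37 + 45/(-6) = -37 - 1/6*45 = -37 - 15/2 = -89/2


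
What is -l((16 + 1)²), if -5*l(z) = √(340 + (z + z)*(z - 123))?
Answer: 4*√6018/5 ≈ 62.061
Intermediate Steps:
l(z) = -√(340 + 2*z*(-123 + z))/5 (l(z) = -√(340 + (z + z)*(z - 123))/5 = -√(340 + (2*z)*(-123 + z))/5 = -√(340 + 2*z*(-123 + z))/5)
-l((16 + 1)²) = -(-1)*√(340 - 246*(16 + 1)² + 2*((16 + 1)²)²)/5 = -(-1)*√(340 - 246*17² + 2*(17²)²)/5 = -(-1)*√(340 - 246*289 + 2*289²)/5 = -(-1)*√(340 - 71094 + 2*83521)/5 = -(-1)*√(340 - 71094 + 167042)/5 = -(-1)*√96288/5 = -(-1)*4*√6018/5 = -(-4)*√6018/5 = 4*√6018/5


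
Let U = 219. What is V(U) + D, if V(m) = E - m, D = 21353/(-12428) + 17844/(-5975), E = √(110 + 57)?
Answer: -69505013/310700 + √167 ≈ -210.78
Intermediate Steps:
E = √167 ≈ 12.923
D = -1461713/310700 (D = 21353*(-1/12428) + 17844*(-1/5975) = -21353/12428 - 17844/5975 = -1461713/310700 ≈ -4.7046)
V(m) = √167 - m
V(U) + D = (√167 - 1*219) - 1461713/310700 = (√167 - 219) - 1461713/310700 = (-219 + √167) - 1461713/310700 = -69505013/310700 + √167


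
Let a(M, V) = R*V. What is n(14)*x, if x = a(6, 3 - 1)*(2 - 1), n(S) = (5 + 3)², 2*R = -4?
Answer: -256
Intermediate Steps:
R = -2 (R = (½)*(-4) = -2)
a(M, V) = -2*V
n(S) = 64 (n(S) = 8² = 64)
x = -4 (x = (-2*(3 - 1))*(2 - 1) = -2*2*1 = -4*1 = -4)
n(14)*x = 64*(-4) = -256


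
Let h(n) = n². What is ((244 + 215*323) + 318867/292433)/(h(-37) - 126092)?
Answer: -20379682204/36473121059 ≈ -0.55876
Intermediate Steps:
((244 + 215*323) + 318867/292433)/(h(-37) - 126092) = ((244 + 215*323) + 318867/292433)/((-37)² - 126092) = ((244 + 69445) + 318867*(1/292433))/(1369 - 126092) = (69689 + 318867/292433)/(-124723) = (20379682204/292433)*(-1/124723) = -20379682204/36473121059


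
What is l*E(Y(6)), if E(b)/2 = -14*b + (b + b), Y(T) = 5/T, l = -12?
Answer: 240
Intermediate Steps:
E(b) = -24*b (E(b) = 2*(-14*b + (b + b)) = 2*(-14*b + 2*b) = 2*(-12*b) = -24*b)
l*E(Y(6)) = -(-288)*5/6 = -12*(-20) = 240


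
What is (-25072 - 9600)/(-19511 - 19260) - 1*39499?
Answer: -1531381057/38771 ≈ -39498.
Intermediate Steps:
(-25072 - 9600)/(-19511 - 19260) - 1*39499 = -34672/(-38771) - 39499 = -34672*(-1/38771) - 39499 = 34672/38771 - 39499 = -1531381057/38771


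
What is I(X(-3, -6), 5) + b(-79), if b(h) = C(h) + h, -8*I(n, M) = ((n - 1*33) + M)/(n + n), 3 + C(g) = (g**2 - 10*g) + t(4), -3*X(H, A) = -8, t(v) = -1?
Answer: 222355/32 ≈ 6948.6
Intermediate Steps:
X(H, A) = 8/3 (X(H, A) = -1/3*(-8) = 8/3)
C(g) = -4 + g**2 - 10*g (C(g) = -3 + ((g**2 - 10*g) - 1) = -3 + (-1 + g**2 - 10*g) = -4 + g**2 - 10*g)
I(n, M) = -(-33 + M + n)/(16*n) (I(n, M) = -((n - 1*33) + M)/(8*(n + n)) = -((n - 33) + M)/(8*(2*n)) = -((-33 + n) + M)*1/(2*n)/8 = -(-33 + M + n)*1/(2*n)/8 = -(-33 + M + n)/(16*n))
b(h) = -4 + h**2 - 9*h (b(h) = (-4 + h**2 - 10*h) + h = -4 + h**2 - 9*h)
I(X(-3, -6), 5) + b(-79) = (33 - 1*5 - 1*8/3)/(16*(8/3)) + (-4 + (-79)**2 - 9*(-79)) = (1/16)*(3/8)*(33 - 5 - 8/3) + (-4 + 6241 + 711) = (1/16)*(3/8)*(76/3) + 6948 = 19/32 + 6948 = 222355/32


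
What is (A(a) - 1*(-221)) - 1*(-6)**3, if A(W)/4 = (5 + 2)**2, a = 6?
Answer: 633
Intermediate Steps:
A(W) = 196 (A(W) = 4*(5 + 2)**2 = 4*7**2 = 4*49 = 196)
(A(a) - 1*(-221)) - 1*(-6)**3 = (196 - 1*(-221)) - 1*(-6)**3 = (196 + 221) - 1*(-216) = 417 + 216 = 633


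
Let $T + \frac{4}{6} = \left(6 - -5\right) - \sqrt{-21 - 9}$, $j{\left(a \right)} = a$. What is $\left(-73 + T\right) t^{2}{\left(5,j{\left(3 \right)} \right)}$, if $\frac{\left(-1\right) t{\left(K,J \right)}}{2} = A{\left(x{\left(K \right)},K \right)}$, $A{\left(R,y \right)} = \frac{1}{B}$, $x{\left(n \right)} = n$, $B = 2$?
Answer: $- \frac{188}{3} - i \sqrt{30} \approx -62.667 - 5.4772 i$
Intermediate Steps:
$A{\left(R,y \right)} = \frac{1}{2}$
$T = \frac{31}{3} - i \sqrt{30}$ ($T = - \frac{2}{3} + \left(\left(6 - -5\right) - \sqrt{-21 - 9}\right) = - \frac{2}{3} + \left(\left(6 + 5\right) - \sqrt{-30}\right) = - \frac{2}{3} + \left(11 - i \sqrt{30}\right) = \frac{31}{3} - i \sqrt{30} \approx 10.333 - 5.4772 i$)
$t{\left(K,J \right)} = -1$ ($t{\left(K,J \right)} = \left(-2\right) \frac{1}{2} = -1$)
$\left(-73 + T\right) t^{2}{\left(5,j{\left(3 \right)} \right)} = \left(-73 + \left(\frac{31}{3} - i \sqrt{30}\right)\right) \left(-1\right)^{2} = \left(- \frac{188}{3} - i \sqrt{30}\right) 1 = - \frac{188}{3} - i \sqrt{30}$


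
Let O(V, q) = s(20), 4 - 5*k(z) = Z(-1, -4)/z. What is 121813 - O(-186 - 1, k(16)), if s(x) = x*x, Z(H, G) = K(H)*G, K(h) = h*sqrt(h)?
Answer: 121413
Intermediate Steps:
K(h) = h**(3/2)
Z(H, G) = G*H**(3/2) (Z(H, G) = H**(3/2)*G = G*H**(3/2))
s(x) = x**2
k(z) = 4/5 - 4*I/(5*z) (k(z) = 4/5 - (-(-4)*I)/(5*z) = 4/5 - 4*I/(5*z))
O(V, q) = 400 (O(V, q) = 20**2 = 400)
121813 - O(-186 - 1, k(16)) = 121813 - 1*400 = 121813 - 400 = 121413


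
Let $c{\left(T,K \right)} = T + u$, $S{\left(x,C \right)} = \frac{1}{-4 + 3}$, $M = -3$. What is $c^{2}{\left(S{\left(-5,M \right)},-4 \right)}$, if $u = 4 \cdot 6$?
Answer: $529$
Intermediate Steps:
$u = 24$
$S{\left(x,C \right)} = -1$ ($S{\left(x,C \right)} = \frac{1}{-1} = -1$)
$c{\left(T,K \right)} = 24 + T$ ($c{\left(T,K \right)} = T + 24 = 24 + T$)
$c^{2}{\left(S{\left(-5,M \right)},-4 \right)} = \left(24 - 1\right)^{2} = 23^{2} = 529$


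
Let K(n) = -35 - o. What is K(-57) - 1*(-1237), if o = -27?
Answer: 1229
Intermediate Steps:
K(n) = -8 (K(n) = -35 - 1*(-27) = -35 + 27 = -8)
K(-57) - 1*(-1237) = -8 - 1*(-1237) = -8 + 1237 = 1229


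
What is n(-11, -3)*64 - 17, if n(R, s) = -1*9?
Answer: -593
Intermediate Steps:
n(R, s) = -9
n(-11, -3)*64 - 17 = -9*64 - 17 = -576 - 17 = -593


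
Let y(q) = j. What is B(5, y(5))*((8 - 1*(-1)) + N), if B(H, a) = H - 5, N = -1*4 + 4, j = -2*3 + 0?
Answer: 0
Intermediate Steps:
j = -6 (j = -6 + 0 = -6)
y(q) = -6
N = 0 (N = -4 + 4 = 0)
B(H, a) = -5 + H
B(5, y(5))*((8 - 1*(-1)) + N) = (-5 + 5)*((8 - 1*(-1)) + 0) = 0*((8 + 1) + 0) = 0*(9 + 0) = 0*9 = 0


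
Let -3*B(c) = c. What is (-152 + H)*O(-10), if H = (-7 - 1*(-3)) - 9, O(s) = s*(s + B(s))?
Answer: -11000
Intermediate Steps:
B(c) = -c/3
O(s) = 2*s**2/3 (O(s) = s*(s - s/3) = s*(2*s/3) = 2*s**2/3)
H = -13 (H = (-7 + 3) - 9 = -4 - 9 = -13)
(-152 + H)*O(-10) = (-152 - 13)*((2/3)*(-10)**2) = -110*100 = -165*200/3 = -11000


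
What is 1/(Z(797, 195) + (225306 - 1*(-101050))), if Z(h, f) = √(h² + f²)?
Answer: 163178/53253782751 - √673234/106507565502 ≈ 3.0565e-6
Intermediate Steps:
Z(h, f) = √(f² + h²)
1/(Z(797, 195) + (225306 - 1*(-101050))) = 1/(√(195² + 797²) + (225306 - 1*(-101050))) = 1/(√(38025 + 635209) + (225306 + 101050)) = 1/(√673234 + 326356) = 1/(326356 + √673234)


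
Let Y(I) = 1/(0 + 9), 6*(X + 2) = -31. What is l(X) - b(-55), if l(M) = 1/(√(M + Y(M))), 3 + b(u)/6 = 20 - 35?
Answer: 108 - 3*I*√254/127 ≈ 108.0 - 0.37647*I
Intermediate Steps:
X = -43/6 (X = -2 + (⅙)*(-31) = -2 - 31/6 = -43/6 ≈ -7.1667)
b(u) = -108 (b(u) = -18 + 6*(20 - 35) = -18 + 6*(-15) = -18 - 90 = -108)
Y(I) = ⅑ (Y(I) = 1/9 = ⅑)
l(M) = (⅑ + M)^(-½) (l(M) = 1/(√(M + ⅑)) = 1/(√(⅑ + M)) = (⅑ + M)^(-½))
l(X) - b(-55) = 3/√(1 + 9*(-43/6)) - 1*(-108) = 3/√(1 - 129/2) + 108 = 3/√(-127/2) + 108 = 3*(-I*√254/127) + 108 = -3*I*√254/127 + 108 = 108 - 3*I*√254/127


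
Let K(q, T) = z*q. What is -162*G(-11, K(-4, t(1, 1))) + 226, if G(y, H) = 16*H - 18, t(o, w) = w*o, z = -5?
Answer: -48698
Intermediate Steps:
t(o, w) = o*w
K(q, T) = -5*q
G(y, H) = -18 + 16*H
-162*G(-11, K(-4, t(1, 1))) + 226 = -162*(-18 + 16*(-5*(-4))) + 226 = -162*(-18 + 16*20) + 226 = -162*(-18 + 320) + 226 = -162*302 + 226 = -48924 + 226 = -48698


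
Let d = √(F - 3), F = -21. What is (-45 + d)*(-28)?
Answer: 1260 - 56*I*√6 ≈ 1260.0 - 137.17*I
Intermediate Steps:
d = 2*I*√6 (d = √(-21 - 3) = √(-24) = 2*I*√6 ≈ 4.899*I)
(-45 + d)*(-28) = (-45 + 2*I*√6)*(-28) = 1260 - 56*I*√6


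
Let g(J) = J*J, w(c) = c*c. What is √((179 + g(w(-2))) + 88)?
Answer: √283 ≈ 16.823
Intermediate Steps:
w(c) = c²
g(J) = J²
√((179 + g(w(-2))) + 88) = √((179 + ((-2)²)²) + 88) = √((179 + 4²) + 88) = √((179 + 16) + 88) = √(195 + 88) = √283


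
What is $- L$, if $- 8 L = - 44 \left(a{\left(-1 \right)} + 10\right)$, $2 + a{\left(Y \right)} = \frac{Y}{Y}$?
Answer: $- \frac{99}{2} \approx -49.5$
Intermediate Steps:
$a{\left(Y \right)} = -1$ ($a{\left(Y \right)} = -2 + \frac{Y}{Y} = -2 + 1 = -1$)
$L = \frac{99}{2}$ ($L = - \frac{\left(-44\right) \left(-1 + 10\right)}{8} = - \frac{\left(-44\right) 9}{8} = \left(- \frac{1}{8}\right) \left(-396\right) = \frac{99}{2} \approx 49.5$)
$- L = \left(-1\right) \frac{99}{2} = - \frac{99}{2}$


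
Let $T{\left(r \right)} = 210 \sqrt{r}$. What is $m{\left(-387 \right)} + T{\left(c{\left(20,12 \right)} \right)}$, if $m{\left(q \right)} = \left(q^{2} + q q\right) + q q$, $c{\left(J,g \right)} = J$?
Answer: $449307 + 420 \sqrt{5} \approx 4.5025 \cdot 10^{5}$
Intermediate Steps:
$m{\left(q \right)} = 3 q^{2}$ ($m{\left(q \right)} = \left(q^{2} + q^{2}\right) + q^{2} = 2 q^{2} + q^{2} = 3 q^{2}$)
$m{\left(-387 \right)} + T{\left(c{\left(20,12 \right)} \right)} = 3 \left(-387\right)^{2} + 210 \sqrt{20} = 3 \cdot 149769 + 210 \cdot 2 \sqrt{5} = 449307 + 420 \sqrt{5}$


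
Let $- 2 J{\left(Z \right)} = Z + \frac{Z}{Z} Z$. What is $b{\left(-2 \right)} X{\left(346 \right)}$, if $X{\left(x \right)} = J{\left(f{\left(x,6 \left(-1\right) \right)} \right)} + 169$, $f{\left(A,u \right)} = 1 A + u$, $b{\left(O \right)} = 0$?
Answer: $0$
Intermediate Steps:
$f{\left(A,u \right)} = A + u$
$J{\left(Z \right)} = - Z$ ($J{\left(Z \right)} = - \frac{Z + \frac{Z}{Z} Z}{2} = - \frac{Z + 1 Z}{2} = - \frac{Z + Z}{2} = - \frac{2 Z}{2} = - Z$)
$X{\left(x \right)} = 175 - x$ ($X{\left(x \right)} = - (x + 6 \left(-1\right)) + 169 = - (x - 6) + 169 = - (-6 + x) + 169 = \left(6 - x\right) + 169 = 175 - x$)
$b{\left(-2 \right)} X{\left(346 \right)} = 0 \left(175 - 346\right) = 0 \left(-171\right) = 0$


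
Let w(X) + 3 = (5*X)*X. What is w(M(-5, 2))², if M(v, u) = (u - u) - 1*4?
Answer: 5929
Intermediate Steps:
M(v, u) = -4 (M(v, u) = 0 - 4 = -4)
w(X) = -3 + 5*X² (w(X) = -3 + (5*X)*X = -3 + 5*X²)
w(M(-5, 2))² = (-3 + 5*(-4)²)² = (-3 + 5*16)² = (-3 + 80)² = 77² = 5929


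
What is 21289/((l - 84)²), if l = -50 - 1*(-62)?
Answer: 21289/5184 ≈ 4.1067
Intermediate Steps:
l = 12 (l = -50 + 62 = 12)
21289/((l - 84)²) = 21289/((12 - 84)²) = 21289/((-72)²) = 21289/5184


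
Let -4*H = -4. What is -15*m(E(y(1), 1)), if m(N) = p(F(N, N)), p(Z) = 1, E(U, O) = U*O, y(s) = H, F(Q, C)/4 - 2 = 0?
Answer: -15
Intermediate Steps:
F(Q, C) = 8 (F(Q, C) = 8 + 4*0 = 8 + 0 = 8)
H = 1 (H = -1/4*(-4) = 1)
y(s) = 1
E(U, O) = O*U
m(N) = 1
-15*m(E(y(1), 1)) = -15*1 = -15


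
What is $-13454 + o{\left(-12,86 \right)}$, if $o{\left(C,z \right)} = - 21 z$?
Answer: $-15260$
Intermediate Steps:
$-13454 + o{\left(-12,86 \right)} = -13454 - 1806 = -15260$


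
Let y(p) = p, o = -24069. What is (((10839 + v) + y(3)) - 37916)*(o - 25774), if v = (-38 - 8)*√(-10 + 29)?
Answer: 1349449382 + 2292778*√19 ≈ 1.3594e+9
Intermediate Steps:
v = -46*√19 ≈ -200.51
(((10839 + v) + y(3)) - 37916)*(o - 25774) = (((10839 - 46*√19) + 3) - 37916)*(-24069 - 25774) = ((10842 - 46*√19) - 37916)*(-49843) = (-27074 - 46*√19)*(-49843) = 1349449382 + 2292778*√19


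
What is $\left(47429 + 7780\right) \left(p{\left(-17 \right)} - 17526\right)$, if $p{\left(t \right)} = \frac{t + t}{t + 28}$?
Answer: $-967763580$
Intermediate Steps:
$p{\left(t \right)} = \frac{2 t}{28 + t}$
$\left(47429 + 7780\right) \left(p{\left(-17 \right)} - 17526\right) = \left(47429 + 7780\right) \left(2 \left(-17\right) \frac{1}{28 - 17} - 17526\right) = 55209 \left(2 \left(-17\right) \frac{1}{11} - 17526\right) = 55209 \left(- \frac{34}{11} - 17526\right) = 55209 \left(- \frac{192820}{11}\right) = -967763580$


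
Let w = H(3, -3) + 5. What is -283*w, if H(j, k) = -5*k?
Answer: -5660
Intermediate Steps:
w = 20 (w = -5*(-3) + 5 = 15 + 5 = 20)
-283*w = -283*20 = -5660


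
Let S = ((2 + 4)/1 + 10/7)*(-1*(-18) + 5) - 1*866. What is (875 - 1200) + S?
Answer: -7141/7 ≈ -1020.1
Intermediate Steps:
S = -4866/7 (S = (6*1 + 10*(1/7))*(18 + 5) - 866 = (6 + 10/7)*23 - 866 = (52/7)*23 - 866 = 1196/7 - 866 = -4866/7 ≈ -695.14)
(875 - 1200) + S = (875 - 1200) - 4866/7 = -325 - 4866/7 = -7141/7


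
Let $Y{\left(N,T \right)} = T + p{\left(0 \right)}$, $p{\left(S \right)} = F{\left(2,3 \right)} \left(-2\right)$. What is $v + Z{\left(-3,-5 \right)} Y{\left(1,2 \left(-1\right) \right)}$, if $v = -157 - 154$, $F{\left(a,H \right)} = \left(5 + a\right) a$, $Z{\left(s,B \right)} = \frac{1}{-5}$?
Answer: $-305$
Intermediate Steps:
$Z{\left(s,B \right)} = - \frac{1}{5}$
$F{\left(a,H \right)} = a \left(5 + a\right)$
$p{\left(S \right)} = -28$ ($p{\left(S \right)} = 2 \left(5 + 2\right) \left(-2\right) = 2 \cdot 7 \left(-2\right) = 14 \left(-2\right) = -28$)
$Y{\left(N,T \right)} = -28 + T$ ($Y{\left(N,T \right)} = T - 28 = -28 + T$)
$v = -311$ ($v = -157 - 154 = -311$)
$v + Z{\left(-3,-5 \right)} Y{\left(1,2 \left(-1\right) \right)} = -311 - \frac{-28 + 2 \left(-1\right)}{5} = -311 - \frac{-28 - 2}{5} = -311 - -6 = -311 + 6 = -305$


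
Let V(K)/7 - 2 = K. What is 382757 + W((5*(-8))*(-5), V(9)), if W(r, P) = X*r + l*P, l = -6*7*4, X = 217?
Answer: 413221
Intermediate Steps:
V(K) = 14 + 7*K
l = -168 (l = -42*4 = -168)
W(r, P) = -168*P + 217*r (W(r, P) = 217*r - 168*P = -168*P + 217*r)
382757 + W((5*(-8))*(-5), V(9)) = 382757 + (-168*(14 + 7*9) + 217*((5*(-8))*(-5))) = 382757 + (-168*(14 + 63) + 217*(-40*(-5))) = 382757 + (-168*77 + 217*200) = 382757 + (-12936 + 43400) = 382757 + 30464 = 413221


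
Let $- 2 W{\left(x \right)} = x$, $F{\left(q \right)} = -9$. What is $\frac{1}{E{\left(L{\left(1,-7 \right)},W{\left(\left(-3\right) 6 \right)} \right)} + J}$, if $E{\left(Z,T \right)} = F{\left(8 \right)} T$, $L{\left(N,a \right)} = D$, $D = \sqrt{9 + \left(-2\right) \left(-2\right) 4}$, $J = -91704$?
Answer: $- \frac{1}{91785} \approx -1.0895 \cdot 10^{-5}$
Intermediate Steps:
$D = 5$ ($D = \sqrt{9 + 4 \cdot 4} = \sqrt{9 + 16} = \sqrt{25} = 5$)
$L{\left(N,a \right)} = 5$
$W{\left(x \right)} = - \frac{x}{2}$
$E{\left(Z,T \right)} = - 9 T$
$\frac{1}{E{\left(L{\left(1,-7 \right)},W{\left(\left(-3\right) 6 \right)} \right)} + J} = \frac{1}{- 9 \left(- \frac{\left(-3\right) 6}{2}\right) - 91704} = \frac{1}{- 9 \left(\left(- \frac{1}{2}\right) \left(-18\right)\right) - 91704} = \frac{1}{\left(-9\right) 9 - 91704} = \frac{1}{-81 - 91704} = \frac{1}{-91785} = - \frac{1}{91785}$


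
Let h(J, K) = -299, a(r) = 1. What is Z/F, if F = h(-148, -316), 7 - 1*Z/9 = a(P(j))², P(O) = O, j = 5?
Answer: -54/299 ≈ -0.18060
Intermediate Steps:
Z = 54 (Z = 63 - 9*1² = 63 - 9*1 = 63 - 9 = 54)
F = -299
Z/F = 54/(-299) = 54*(-1/299) = -54/299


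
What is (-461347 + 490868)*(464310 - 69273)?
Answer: 11661887277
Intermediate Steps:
(-461347 + 490868)*(464310 - 69273) = 29521*395037 = 11661887277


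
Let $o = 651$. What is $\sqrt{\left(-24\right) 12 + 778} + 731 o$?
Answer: $475881 + 7 \sqrt{10} \approx 4.759 \cdot 10^{5}$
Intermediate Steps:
$\sqrt{\left(-24\right) 12 + 778} + 731 o = \sqrt{\left(-24\right) 12 + 778} + 731 \cdot 651 = \sqrt{-288 + 778} + 475881 = \sqrt{490} + 475881 = 7 \sqrt{10} + 475881 = 475881 + 7 \sqrt{10}$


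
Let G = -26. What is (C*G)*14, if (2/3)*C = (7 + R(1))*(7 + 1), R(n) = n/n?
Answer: -34944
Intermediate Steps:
R(n) = 1
C = 96 (C = 3*((7 + 1)*(7 + 1))/2 = 3*(8*8)/2 = (3/2)*64 = 96)
(C*G)*14 = (96*(-26))*14 = -2496*14 = -34944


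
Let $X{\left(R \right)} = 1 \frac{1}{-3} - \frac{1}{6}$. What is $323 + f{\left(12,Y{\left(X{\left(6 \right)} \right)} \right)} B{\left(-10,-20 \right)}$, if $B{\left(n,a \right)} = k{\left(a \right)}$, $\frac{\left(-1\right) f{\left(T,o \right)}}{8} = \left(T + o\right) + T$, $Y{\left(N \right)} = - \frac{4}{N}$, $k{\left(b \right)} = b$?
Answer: $5443$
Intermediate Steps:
$X{\left(R \right)} = - \frac{1}{2}$ ($X{\left(R \right)} = 1 \left(- \frac{1}{3}\right) - \frac{1}{6} = - \frac{1}{3} - \frac{1}{6} = - \frac{1}{2}$)
$f{\left(T,o \right)} = - 16 T - 8 o$ ($f{\left(T,o \right)} = - 8 \left(\left(T + o\right) + T\right) = - 8 \left(o + 2 T\right) = - 16 T - 8 o$)
$B{\left(n,a \right)} = a$
$323 + f{\left(12,Y{\left(X{\left(6 \right)} \right)} \right)} B{\left(-10,-20 \right)} = 323 + \left(\left(-16\right) 12 - 8 \left(- \frac{4}{- \frac{1}{2}}\right)\right) \left(-20\right) = 323 + \left(-192 - 8 \left(\left(-4\right) \left(-2\right)\right)\right) \left(-20\right) = 323 + \left(-192 - 64\right) \left(-20\right) = 323 - -5120 = 323 + 5120 = 5443$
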